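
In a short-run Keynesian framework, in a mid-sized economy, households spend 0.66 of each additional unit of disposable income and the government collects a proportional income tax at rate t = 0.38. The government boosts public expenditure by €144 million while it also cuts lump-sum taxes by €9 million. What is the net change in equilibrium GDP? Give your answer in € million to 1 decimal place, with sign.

+€253.8 million

Expenditure multiplier = 1/(1 − c(1−t)) = 1/(1 − 0.66×0.62) = 1/0.5908 ≈ 1.693.
ΔG contributes k·ΔG = (+€144 million) / 0.5908 ≈ +€243.7 million.
ΔT of −€9 million changes first-round spending by −c·ΔT = +€5.94 million, contributing k·(−c·ΔT) = (+€5.94 million) / 0.5908 ≈ +€10.1 million.
Net ΔY = k(ΔG − c·ΔT) = (+€149.94 million) / 0.5908 ≈ +€253.8 million.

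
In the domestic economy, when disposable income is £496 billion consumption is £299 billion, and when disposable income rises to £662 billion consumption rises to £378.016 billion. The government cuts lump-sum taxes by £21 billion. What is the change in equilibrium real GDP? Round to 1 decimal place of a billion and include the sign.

+£19.1 billion

MPC = ΔC/ΔYd = (378.016 − 299)/(662 − 496) = 79.016/166 = 0.476.
A lump-sum tax change of −£21 billion shifts disposable income by +£21 billion; first-round consumption changes by −c × ΔT = −0.476 × (−£21 billion) = +£9.996 billion.
Expenditure multiplier = 1/(1 − MPC) = 1/(1 − 0.476) = 1/0.524 ≈ 1.908.
The tax multiplier is −c × k ≈ −0.908, so ΔY = k × (−c·ΔT) = (+£9.996 billion) / 0.524 ≈ +£19.1 billion.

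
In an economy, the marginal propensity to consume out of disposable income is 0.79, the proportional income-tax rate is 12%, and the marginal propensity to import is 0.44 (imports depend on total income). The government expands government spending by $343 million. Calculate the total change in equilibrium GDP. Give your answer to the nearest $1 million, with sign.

Expenditure multiplier = 1/(1 − c(1−t) + m) = 1/(1 − 0.79×0.88 + 0.44) = 1/0.7448 ≈ 1.343.
ΔY = k × ΔG = (+$343 million) / 0.7448 ≈ +$461 million.

+$461 million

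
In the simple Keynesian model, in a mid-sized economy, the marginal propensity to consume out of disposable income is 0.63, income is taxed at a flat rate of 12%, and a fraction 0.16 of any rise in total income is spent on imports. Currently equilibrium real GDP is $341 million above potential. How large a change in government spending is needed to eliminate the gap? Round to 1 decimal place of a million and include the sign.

−$206.5 million

Spending multiplier = 1/(1 − c(1−t) + m) = 1/(1 − 0.63×0.88 + 0.16) = 1/0.6056 ≈ 1.651.
Need ΔY = −$341 million, so ΔG = ΔY/k = (−$341 million) × 0.6056 ≈ −$206.5 million.
The government should cut government spending by $206.5 million.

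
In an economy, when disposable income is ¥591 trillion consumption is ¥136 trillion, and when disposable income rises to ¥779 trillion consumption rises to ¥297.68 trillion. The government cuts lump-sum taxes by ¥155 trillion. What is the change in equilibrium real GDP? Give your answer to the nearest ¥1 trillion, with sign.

+¥952 trillion

MPC = ΔC/ΔYd = (297.68 − 136)/(779 − 591) = 161.68/188 = 0.86.
A lump-sum tax change of −¥155 trillion shifts disposable income by +¥155 trillion; first-round consumption changes by −c × ΔT = −0.86 × (−¥155 trillion) = +¥133.3 trillion.
Expenditure multiplier = 1/(1 − MPC) = 1/(1 − 0.86) = 1/0.14 ≈ 7.143.
The tax multiplier is −c × k ≈ −6.143, so ΔY = k × (−c·ΔT) = (+¥133.3 trillion) / 0.14 ≈ +¥952 trillion.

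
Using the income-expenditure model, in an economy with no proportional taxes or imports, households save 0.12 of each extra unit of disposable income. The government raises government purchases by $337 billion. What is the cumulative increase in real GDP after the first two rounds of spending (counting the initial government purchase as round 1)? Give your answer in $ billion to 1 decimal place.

$633.6 billion

MPC = 1 − MPS = 1 − 0.12 = 0.88.
Round 1 adds ΔG = $337 billion; each later round is MPC = 0.88 times the previous.
After 2 rounds: 337 + 296.56 = ΔG·(1 − c^2)/(1 − c) = 337 × (1 − 0.7744)/0.12 ≈ $633.6 billion.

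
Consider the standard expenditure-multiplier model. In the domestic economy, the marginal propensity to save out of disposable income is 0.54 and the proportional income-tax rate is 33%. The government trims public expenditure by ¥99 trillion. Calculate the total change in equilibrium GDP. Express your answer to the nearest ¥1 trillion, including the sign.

MPC = 1 − MPS = 1 − 0.54 = 0.46.
Government-spending multiplier = 1/(1 − c(1−t)) = 1/(1 − 0.46×0.67) = 1/0.6918 ≈ 1.446.
ΔY = k × ΔG = (−¥99 trillion) / 0.6918 ≈ −¥143 trillion.

−¥143 trillion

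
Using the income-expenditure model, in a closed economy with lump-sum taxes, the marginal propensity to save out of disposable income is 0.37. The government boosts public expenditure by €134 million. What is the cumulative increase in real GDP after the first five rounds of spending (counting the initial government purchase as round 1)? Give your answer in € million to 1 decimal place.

€326.2 million

MPC = 1 − MPS = 1 − 0.37 = 0.63.
Round 1 adds ΔG = €134 million; each later round is MPC = 0.63 times the previous.
After 5 rounds: 134 + 84.42 + 53.1846 + 33.506298 + 21.10896774 = ΔG·(1 − c^5)/(1 − c) = 134 × (1 − 0.0992436543)/0.37 ≈ €326.2 million.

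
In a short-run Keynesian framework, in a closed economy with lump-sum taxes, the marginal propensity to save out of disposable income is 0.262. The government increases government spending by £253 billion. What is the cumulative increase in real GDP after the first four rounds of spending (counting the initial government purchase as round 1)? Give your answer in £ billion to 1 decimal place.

£679.2 billion

MPC = 1 − MPS = 1 − 0.262 = 0.738.
Round 1 adds ΔG = £253 billion; each later round is MPC = 0.738 times the previous.
After 4 rounds: 253 + 186.714 + 137.794932 + 101.692659816 = ΔG·(1 − c^4)/(1 − c) = 253 × (1 − 0.296637086736)/0.262 ≈ £679.2 billion.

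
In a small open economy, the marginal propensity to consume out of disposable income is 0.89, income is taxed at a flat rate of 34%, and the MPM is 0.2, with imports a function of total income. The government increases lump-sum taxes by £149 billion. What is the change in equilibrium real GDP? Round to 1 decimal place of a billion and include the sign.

A lump-sum tax change of +£149 billion shifts disposable income by −£149 billion; first-round consumption changes by −c × ΔT = −0.89 × (+£149 billion) = −£132.61 billion.
Expenditure multiplier = 1/(1 − c(1−t) + m) = 1/(1 − 0.89×0.66 + 0.2) = 1/0.6126 ≈ 1.632.
The tax multiplier is −c × k ≈ −1.453, so ΔY = k × (−c·ΔT) = (−£132.61 billion) / 0.6126 ≈ −£216.5 billion.

−£216.5 billion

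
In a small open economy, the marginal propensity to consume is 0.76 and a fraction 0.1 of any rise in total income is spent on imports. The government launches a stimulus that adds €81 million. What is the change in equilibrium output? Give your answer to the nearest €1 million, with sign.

Expenditure multiplier = 1/(1 − c + m) = 1/(1 − 0.76 + 0.1) = 1/0.34 ≈ 2.941.
ΔY = k × ΔG = (+€81 million) / 0.34 ≈ +€238 million.

+€238 million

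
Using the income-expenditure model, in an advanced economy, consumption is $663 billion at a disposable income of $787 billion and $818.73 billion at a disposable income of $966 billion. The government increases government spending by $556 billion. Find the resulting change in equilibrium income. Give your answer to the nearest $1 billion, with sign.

+$4,277 billion

MPC = ΔC/ΔYd = (818.73 − 663)/(966 − 787) = 155.73/179 = 0.87.
Government-spending multiplier = 1/(1 − MPC) = 1/(1 − 0.87) = 1/0.13 ≈ 7.692.
ΔY = k × ΔG = (+$556 billion) / 0.13 ≈ +$4,277 billion.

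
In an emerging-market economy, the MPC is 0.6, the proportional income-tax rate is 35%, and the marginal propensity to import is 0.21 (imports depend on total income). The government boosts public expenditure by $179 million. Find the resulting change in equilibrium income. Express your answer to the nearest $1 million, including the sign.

Government-spending multiplier = 1/(1 − c(1−t) + m) = 1/(1 − 0.6×0.65 + 0.21) = 1/0.82 ≈ 1.22.
ΔY = k × ΔG = (+$179 million) / 0.82 ≈ +$218 million.

+$218 million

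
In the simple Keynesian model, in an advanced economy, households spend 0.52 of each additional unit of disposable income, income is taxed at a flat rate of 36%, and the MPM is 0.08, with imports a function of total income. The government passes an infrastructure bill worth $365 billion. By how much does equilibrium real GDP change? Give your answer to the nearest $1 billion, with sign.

+$488 billion

Expenditure multiplier = 1/(1 − c(1−t) + m) = 1/(1 − 0.52×0.64 + 0.08) = 1/0.7472 ≈ 1.338.
ΔY = k × ΔG = (+$365 billion) / 0.7472 ≈ +$488 billion.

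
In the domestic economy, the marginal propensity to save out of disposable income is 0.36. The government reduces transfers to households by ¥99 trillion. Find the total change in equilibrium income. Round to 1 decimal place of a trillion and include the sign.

−¥176.0 trillion

MPC = 1 − MPS = 1 − 0.36 = 0.64.
The transfer change shifts disposable income by −¥99 trillion, so first-round consumption changes by c·ΔTR = 0.64 × (−¥99 trillion) = −¥63.36 trillion.
Expenditure multiplier = 1/(1 − MPC) = 1/(1 − 0.64) = 1/0.36 ≈ 2.778.
The transfer multiplier is c × k ≈ 1.778, so ΔY = k × (c·ΔTR) = (−¥63.36 trillion) / 0.36 = −¥176 trillion.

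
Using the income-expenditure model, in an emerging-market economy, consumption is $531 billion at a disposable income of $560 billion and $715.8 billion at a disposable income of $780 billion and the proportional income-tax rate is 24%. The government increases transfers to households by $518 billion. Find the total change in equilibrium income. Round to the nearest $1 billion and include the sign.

+$1,203 billion

MPC = ΔC/ΔYd = (715.8 − 531)/(780 − 560) = 184.8/220 = 0.84.
The transfer change shifts disposable income by +$518 billion, so first-round consumption changes by c·ΔTR = 0.84 × (+$518 billion) = +$435.12 billion.
Expenditure multiplier = 1/(1 − c(1−t)) = 1/(1 − 0.84×0.76) = 1/0.3616 ≈ 2.765.
The transfer multiplier is c × k ≈ 2.323, so ΔY = k × (c·ΔTR) = (+$435.12 billion) / 0.3616 ≈ +$1,203 billion.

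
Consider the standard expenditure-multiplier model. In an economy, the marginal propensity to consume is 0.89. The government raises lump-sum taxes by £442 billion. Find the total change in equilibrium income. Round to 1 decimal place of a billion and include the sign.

A lump-sum tax change of +£442 billion shifts disposable income by −£442 billion; first-round consumption changes by −c × ΔT = −0.89 × (+£442 billion) = −£393.38 billion.
Expenditure multiplier = 1/(1 − MPC) = 1/(1 − 0.89) = 1/0.11 ≈ 9.091.
The tax multiplier is −c × k ≈ −8.091, so ΔY = k × (−c·ΔT) = (−£393.38 billion) / 0.11 ≈ −£3,576.2 billion.

−£3,576.2 billion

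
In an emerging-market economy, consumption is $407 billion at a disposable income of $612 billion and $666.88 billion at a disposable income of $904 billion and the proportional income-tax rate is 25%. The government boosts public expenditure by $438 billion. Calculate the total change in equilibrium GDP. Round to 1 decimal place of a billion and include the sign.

MPC = ΔC/ΔYd = (666.88 − 407)/(904 − 612) = 259.88/292 = 0.89.
Government-spending multiplier = 1/(1 − c(1−t)) = 1/(1 − 0.89×0.75) = 1/0.3325 ≈ 3.008.
ΔY = k × ΔG = (+$438 billion) / 0.3325 ≈ +$1,317.3 billion.

+$1,317.3 billion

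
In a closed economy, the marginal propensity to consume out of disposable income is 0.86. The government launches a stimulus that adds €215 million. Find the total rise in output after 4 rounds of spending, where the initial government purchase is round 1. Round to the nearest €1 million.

Round 1 adds ΔG = €215 million; each later round is MPC = 0.86 times the previous.
After 4 rounds: 215 + 184.9 + 159.014 + 136.75204 = ΔG·(1 − c^4)/(1 − c) = 215 × (1 − 0.54700816)/0.14 ≈ €696 million.

€696 million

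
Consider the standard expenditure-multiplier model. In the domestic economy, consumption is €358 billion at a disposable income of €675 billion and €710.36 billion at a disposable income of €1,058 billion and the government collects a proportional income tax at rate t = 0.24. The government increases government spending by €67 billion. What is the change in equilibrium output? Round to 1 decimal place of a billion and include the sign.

MPC = ΔC/ΔYd = (710.36 − 358)/(1,058 − 675) = 352.36/383 = 0.92.
Spending multiplier = 1/(1 − c(1−t)) = 1/(1 − 0.92×0.76) = 1/0.3008 ≈ 3.324.
ΔY = k × ΔG = (+€67 billion) / 0.3008 ≈ +€222.7 billion.

+€222.7 billion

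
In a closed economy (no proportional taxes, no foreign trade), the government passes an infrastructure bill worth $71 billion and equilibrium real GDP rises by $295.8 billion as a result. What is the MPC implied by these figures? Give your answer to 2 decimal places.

Implied spending multiplier k = ΔY/ΔG = 295.8/71 ≈ 4.1662.
Since k = 1/(1 − MPC), MPC = 1 − 1/k = 1 − ΔG/ΔY = 1 − 71/295.8 ≈ 0.76.

0.76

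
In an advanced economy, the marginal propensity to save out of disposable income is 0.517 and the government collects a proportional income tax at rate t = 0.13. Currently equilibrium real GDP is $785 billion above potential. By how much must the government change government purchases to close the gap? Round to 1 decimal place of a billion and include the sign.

−$455.1 billion

MPC = 1 − MPS = 1 − 0.517 = 0.483.
Spending multiplier = 1/(1 − c(1−t)) = 1/(1 − 0.483×0.87) = 1/0.57979 ≈ 1.725.
Need ΔY = −$785 billion, so ΔG = ΔY/k = (−$785 billion) × 0.57979 ≈ −$455.1 billion.
The government should cut government purchases by $455.1 billion.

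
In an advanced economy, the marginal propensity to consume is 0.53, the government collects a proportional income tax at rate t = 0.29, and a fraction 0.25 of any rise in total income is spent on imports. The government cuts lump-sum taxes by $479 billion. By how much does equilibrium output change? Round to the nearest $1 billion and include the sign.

A lump-sum tax change of −$479 billion shifts disposable income by +$479 billion; first-round consumption changes by −c × ΔT = −0.53 × (−$479 billion) = +$253.87 billion.
Expenditure multiplier = 1/(1 − c(1−t) + m) = 1/(1 − 0.53×0.71 + 0.25) = 1/0.8737 ≈ 1.145.
The tax multiplier is −c × k ≈ −0.607, so ΔY = k × (−c·ΔT) = (+$253.87 billion) / 0.8737 ≈ +$291 billion.

+$291 billion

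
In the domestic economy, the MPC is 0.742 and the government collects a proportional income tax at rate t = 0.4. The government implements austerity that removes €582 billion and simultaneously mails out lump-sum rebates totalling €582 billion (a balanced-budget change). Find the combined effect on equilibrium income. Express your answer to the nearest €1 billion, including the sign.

Expenditure multiplier = 1/(1 − c(1−t)) = 1/(1 − 0.742×0.6) = 1/0.5548 ≈ 1.802.
ΔG contributes k·ΔG = (−€582 billion) / 0.5548 ≈ −€1,049 billion.
ΔT of −€582 billion changes first-round spending by −c·ΔT = +€431.844 billion, contributing k·(−c·ΔT) = (+€431.844 billion) / 0.5548 ≈ +€778.4 billion.
Net ΔY = k(ΔG − c·ΔT) = (−€150.156 billion) / 0.5548 ≈ −€271 billion.

−€271 billion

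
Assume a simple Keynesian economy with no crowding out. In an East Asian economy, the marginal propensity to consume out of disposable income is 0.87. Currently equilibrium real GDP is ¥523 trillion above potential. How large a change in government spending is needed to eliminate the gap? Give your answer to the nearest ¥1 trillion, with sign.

−¥68 trillion

Spending multiplier = 1/(1 − MPC) = 1/(1 − 0.87) = 1/0.13 ≈ 7.692.
Need ΔY = −¥523 trillion, so ΔG = ΔY/k = (−¥523 trillion) × 0.13 ≈ −¥68 trillion.
The government should cut government spending by ¥68 trillion.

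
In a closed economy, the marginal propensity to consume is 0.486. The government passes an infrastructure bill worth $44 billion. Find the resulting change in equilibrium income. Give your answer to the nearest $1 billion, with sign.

Government-spending multiplier = 1/(1 − MPC) = 1/(1 − 0.486) = 1/0.514 ≈ 1.946.
ΔY = k × ΔG = (+$44 billion) / 0.514 ≈ +$86 billion.

+$86 billion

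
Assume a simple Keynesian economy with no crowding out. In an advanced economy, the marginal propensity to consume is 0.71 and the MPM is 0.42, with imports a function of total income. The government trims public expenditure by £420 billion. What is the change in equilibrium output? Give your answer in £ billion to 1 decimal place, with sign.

Government-spending multiplier = 1/(1 − c + m) = 1/(1 − 0.71 + 0.42) = 1/0.71 ≈ 1.408.
ΔY = k × ΔG = (−£420 billion) / 0.71 ≈ −£591.5 billion.

−£591.5 billion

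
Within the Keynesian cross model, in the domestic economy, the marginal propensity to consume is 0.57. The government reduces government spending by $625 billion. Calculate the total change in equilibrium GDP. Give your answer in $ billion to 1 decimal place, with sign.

−$1,453.5 billion

Expenditure multiplier = 1/(1 − MPC) = 1/(1 − 0.57) = 1/0.43 ≈ 2.326.
ΔY = k × ΔG = (−$625 billion) / 0.43 ≈ −$1,453.5 billion.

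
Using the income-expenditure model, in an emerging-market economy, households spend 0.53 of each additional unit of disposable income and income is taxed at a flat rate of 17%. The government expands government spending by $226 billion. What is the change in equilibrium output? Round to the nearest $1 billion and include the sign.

Government-spending multiplier = 1/(1 − c(1−t)) = 1/(1 − 0.53×0.83) = 1/0.5601 ≈ 1.785.
ΔY = k × ΔG = (+$226 billion) / 0.5601 ≈ +$403 billion.

+$403 billion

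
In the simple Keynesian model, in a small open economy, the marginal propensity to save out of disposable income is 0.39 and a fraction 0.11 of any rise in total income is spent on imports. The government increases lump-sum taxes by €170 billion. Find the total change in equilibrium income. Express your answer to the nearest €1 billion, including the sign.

−€207 billion

MPC = 1 − MPS = 1 − 0.39 = 0.61.
A lump-sum tax change of +€170 billion shifts disposable income by −€170 billion; first-round consumption changes by −c × ΔT = −0.61 × (+€170 billion) = −€103.7 billion.
Expenditure multiplier = 1/(1 − c + m) = 1/(1 − 0.61 + 0.11) = 1/0.5 = 2.
The tax multiplier is −c × k = −1.22, so ΔY = k × (−c·ΔT) = (−€103.7 billion) / 0.5 ≈ −€207 billion.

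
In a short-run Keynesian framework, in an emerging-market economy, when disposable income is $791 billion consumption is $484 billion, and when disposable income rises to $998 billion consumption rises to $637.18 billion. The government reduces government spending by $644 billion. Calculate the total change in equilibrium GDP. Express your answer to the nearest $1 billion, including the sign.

MPC = ΔC/ΔYd = (637.18 − 484)/(998 − 791) = 153.18/207 = 0.74.
Expenditure multiplier = 1/(1 − MPC) = 1/(1 − 0.74) = 1/0.26 ≈ 3.846.
ΔY = k × ΔG = (−$644 billion) / 0.26 ≈ −$2,477 billion.

−$2,477 billion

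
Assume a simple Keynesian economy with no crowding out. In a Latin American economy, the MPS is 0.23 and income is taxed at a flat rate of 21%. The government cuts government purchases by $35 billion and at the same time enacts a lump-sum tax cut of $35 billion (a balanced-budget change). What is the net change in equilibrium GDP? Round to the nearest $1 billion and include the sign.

−$21 billion

MPC = 1 − MPS = 1 − 0.23 = 0.77.
Expenditure multiplier = 1/(1 − c(1−t)) = 1/(1 − 0.77×0.79) = 1/0.3917 ≈ 2.553.
ΔG contributes k·ΔG = (−$35 billion) / 0.3917 ≈ −$89.4 billion.
ΔT of −$35 billion changes first-round spending by −c·ΔT = +$26.95 billion, contributing k·(−c·ΔT) = (+$26.95 billion) / 0.3917 ≈ +$68.8 billion.
Net ΔY = k(ΔG − c·ΔT) = (−$8.05 billion) / 0.3917 ≈ −$21 billion.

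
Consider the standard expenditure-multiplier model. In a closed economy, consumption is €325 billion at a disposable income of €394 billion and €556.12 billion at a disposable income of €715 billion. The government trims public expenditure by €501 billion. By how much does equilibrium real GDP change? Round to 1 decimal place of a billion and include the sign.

MPC = ΔC/ΔYd = (556.12 − 325)/(715 − 394) = 231.12/321 = 0.72.
Expenditure multiplier = 1/(1 − MPC) = 1/(1 − 0.72) = 1/0.28 ≈ 3.571.
ΔY = k × ΔG = (−€501 billion) / 0.28 ≈ −€1,789.3 billion.

−€1,789.3 billion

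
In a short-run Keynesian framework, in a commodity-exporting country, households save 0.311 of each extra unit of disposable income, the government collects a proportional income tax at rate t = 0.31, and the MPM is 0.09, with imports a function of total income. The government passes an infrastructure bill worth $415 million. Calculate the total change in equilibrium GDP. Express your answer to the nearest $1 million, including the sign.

+$675 million

MPC = 1 − MPS = 1 − 0.311 = 0.689.
Government-spending multiplier = 1/(1 − c(1−t) + m) = 1/(1 − 0.689×0.69 + 0.09) = 1/0.61459 ≈ 1.627.
ΔY = k × ΔG = (+$415 million) / 0.61459 ≈ +$675 million.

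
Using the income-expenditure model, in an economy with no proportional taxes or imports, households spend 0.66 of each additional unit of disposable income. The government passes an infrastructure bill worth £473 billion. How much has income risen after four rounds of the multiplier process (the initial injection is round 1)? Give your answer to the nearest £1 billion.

£1,127 billion

Round 1 adds ΔG = £473 billion; each later round is MPC = 0.66 times the previous.
After 4 rounds: 473 + 312.18 + 206.0388 + 135.985608 = ΔG·(1 − c^4)/(1 − c) = 473 × (1 − 0.18974736)/0.34 ≈ £1,127 billion.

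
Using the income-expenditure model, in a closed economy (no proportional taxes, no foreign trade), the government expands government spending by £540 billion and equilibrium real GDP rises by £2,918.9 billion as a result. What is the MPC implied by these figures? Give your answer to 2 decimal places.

0.81

Implied spending multiplier k = ΔY/ΔG = 2,918.9/540 ≈ 5.4054.
Since k = 1/(1 − MPC), MPC = 1 − 1/k = 1 − ΔG/ΔY = 1 − 540/2,918.9 ≈ 0.81.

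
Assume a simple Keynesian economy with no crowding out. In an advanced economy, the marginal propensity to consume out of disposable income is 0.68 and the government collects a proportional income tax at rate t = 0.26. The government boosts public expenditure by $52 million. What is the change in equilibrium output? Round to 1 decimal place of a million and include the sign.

Government-spending multiplier = 1/(1 − c(1−t)) = 1/(1 − 0.68×0.74) = 1/0.4968 ≈ 2.013.
ΔY = k × ΔG = (+$52 million) / 0.4968 ≈ +$104.7 million.

+$104.7 million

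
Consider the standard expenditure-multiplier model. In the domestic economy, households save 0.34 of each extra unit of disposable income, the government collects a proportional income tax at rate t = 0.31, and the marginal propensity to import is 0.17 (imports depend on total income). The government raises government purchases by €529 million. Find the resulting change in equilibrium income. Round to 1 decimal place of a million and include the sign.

MPC = 1 − MPS = 1 − 0.34 = 0.66.
Government-spending multiplier = 1/(1 − c(1−t) + m) = 1/(1 − 0.66×0.69 + 0.17) = 1/0.7146 ≈ 1.399.
ΔY = k × ΔG = (+€529 million) / 0.7146 ≈ +€740.3 million.

+€740.3 million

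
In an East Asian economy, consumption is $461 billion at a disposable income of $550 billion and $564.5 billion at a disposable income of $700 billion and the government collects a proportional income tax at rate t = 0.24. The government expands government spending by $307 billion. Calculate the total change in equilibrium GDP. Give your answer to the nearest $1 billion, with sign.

MPC = ΔC/ΔYd = (564.5 − 461)/(700 − 550) = 103.5/150 = 0.69.
Government-spending multiplier = 1/(1 − c(1−t)) = 1/(1 − 0.69×0.76) = 1/0.4756 ≈ 2.103.
ΔY = k × ΔG = (+$307 billion) / 0.4756 ≈ +$646 billion.

+$646 billion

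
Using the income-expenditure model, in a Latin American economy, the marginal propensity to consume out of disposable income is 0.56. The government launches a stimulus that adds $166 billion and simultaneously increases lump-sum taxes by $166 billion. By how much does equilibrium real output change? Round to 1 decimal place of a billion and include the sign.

+$166.0 billion

Expenditure multiplier = 1/(1 − MPC) = 1/(1 − 0.56) = 1/0.44 ≈ 2.273.
ΔG contributes k·ΔG = (+$166 billion) / 0.44 ≈ +$377.3 billion.
ΔT of +$166 billion changes first-round spending by −c·ΔT = −$92.96 billion, contributing k·(−c·ΔT) = (−$92.96 billion) / 0.44 ≈ −$211.3 billion.
With ΔG = ΔT and no other leakages, the balanced-budget multiplier is 1, so ΔY = ΔG = +$166 billion.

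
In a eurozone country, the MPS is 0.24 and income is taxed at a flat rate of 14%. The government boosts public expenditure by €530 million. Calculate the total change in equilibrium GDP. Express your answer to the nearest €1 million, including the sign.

MPC = 1 − MPS = 1 − 0.24 = 0.76.
Expenditure multiplier = 1/(1 − c(1−t)) = 1/(1 − 0.76×0.86) = 1/0.3464 ≈ 2.887.
ΔY = k × ΔG = (+€530 million) / 0.3464 ≈ +€1,530 million.

+€1,530 million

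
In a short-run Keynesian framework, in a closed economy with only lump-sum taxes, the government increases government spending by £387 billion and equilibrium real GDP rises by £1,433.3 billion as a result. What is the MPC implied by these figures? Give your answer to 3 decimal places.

0.730

Implied spending multiplier k = ΔY/ΔG = 1,433.3/387 ≈ 3.7036.
Since k = 1/(1 − MPC), MPC = 1 − 1/k = 1 − ΔG/ΔY = 1 − 387/1,433.3 ≈ 0.730.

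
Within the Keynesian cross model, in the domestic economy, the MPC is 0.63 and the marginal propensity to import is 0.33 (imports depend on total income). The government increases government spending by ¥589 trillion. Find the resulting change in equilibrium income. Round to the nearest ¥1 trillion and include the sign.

+¥841 trillion

Expenditure multiplier = 1/(1 − c + m) = 1/(1 − 0.63 + 0.33) = 1/0.7 ≈ 1.429.
ΔY = k × ΔG = (+¥589 trillion) / 0.7 ≈ +¥841 trillion.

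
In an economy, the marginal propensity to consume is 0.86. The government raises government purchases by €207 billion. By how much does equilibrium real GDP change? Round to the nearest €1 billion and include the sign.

+€1,479 billion

Government-spending multiplier = 1/(1 − MPC) = 1/(1 − 0.86) = 1/0.14 ≈ 7.143.
ΔY = k × ΔG = (+€207 billion) / 0.14 ≈ +€1,479 billion.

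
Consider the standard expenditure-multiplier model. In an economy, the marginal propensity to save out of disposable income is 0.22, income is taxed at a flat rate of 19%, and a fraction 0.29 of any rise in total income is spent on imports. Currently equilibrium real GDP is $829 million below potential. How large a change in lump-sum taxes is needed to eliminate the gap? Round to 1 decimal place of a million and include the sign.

−$699.5 million

MPC = 1 − MPS = 1 − 0.22 = 0.78.
Spending multiplier = 1/(1 − c(1−t) + m) = 1/(1 − 0.78×0.81 + 0.29) = 1/0.6582 ≈ 1.519.
Tax multiplier = −c·k = −0.78/0.6582 ≈ −1.185. Need ΔY = +$829 million, so ΔT = ΔY/(−c·k) = −(+$829 million) × 0.6582 / 0.78 ≈ −$699.5 million.
The government should cut lump-sum taxes by $699.5 million.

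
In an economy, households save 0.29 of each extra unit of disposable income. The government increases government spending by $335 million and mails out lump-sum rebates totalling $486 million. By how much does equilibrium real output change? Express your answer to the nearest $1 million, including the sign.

+$2,345 million

MPC = 1 − MPS = 1 − 0.29 = 0.71.
Expenditure multiplier = 1/(1 − MPC) = 1/(1 − 0.71) = 1/0.29 ≈ 3.448.
ΔG contributes k·ΔG = (+$335 million) / 0.29 ≈ +$1,155.2 million.
ΔT of −$486 million changes first-round spending by −c·ΔT = +$345.06 million, contributing k·(−c·ΔT) = (+$345.06 million) / 0.29 ≈ +$1,189.9 million.
Net ΔY = k(ΔG − c·ΔT) = (+$680.06 million) / 0.29 ≈ +$2,345 million.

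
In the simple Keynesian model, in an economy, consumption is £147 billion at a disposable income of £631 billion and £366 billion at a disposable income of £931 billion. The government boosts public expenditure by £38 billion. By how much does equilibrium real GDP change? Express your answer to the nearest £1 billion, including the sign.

+£141 billion

MPC = ΔC/ΔYd = (366 − 147)/(931 − 631) = 219/300 = 0.73.
Expenditure multiplier = 1/(1 − MPC) = 1/(1 − 0.73) = 1/0.27 ≈ 3.704.
ΔY = k × ΔG = (+£38 billion) / 0.27 ≈ +£141 billion.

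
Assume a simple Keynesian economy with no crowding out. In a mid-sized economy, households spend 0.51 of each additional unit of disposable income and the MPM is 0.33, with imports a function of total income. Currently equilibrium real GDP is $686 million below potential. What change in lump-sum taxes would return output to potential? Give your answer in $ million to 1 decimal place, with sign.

Spending multiplier = 1/(1 − c + m) = 1/(1 − 0.51 + 0.33) = 1/0.82 ≈ 1.22.
Tax multiplier = −c·k = −0.51/0.82 ≈ −0.622. Need ΔY = +$686 million, so ΔT = ΔY/(−c·k) = −(+$686 million) × 0.82 / 0.51 ≈ −$1,103 million.
The government should cut lump-sum taxes by $1,103 million.

−$1,103.0 million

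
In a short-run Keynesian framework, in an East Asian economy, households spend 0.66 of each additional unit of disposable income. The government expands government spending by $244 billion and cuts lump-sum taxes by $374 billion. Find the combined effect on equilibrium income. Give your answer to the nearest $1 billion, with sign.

Expenditure multiplier = 1/(1 − MPC) = 1/(1 − 0.66) = 1/0.34 ≈ 2.941.
ΔG contributes k·ΔG = (+$244 billion) / 0.34 ≈ +$717.6 billion.
ΔT of −$374 billion changes first-round spending by −c·ΔT = +$246.84 billion, contributing k·(−c·ΔT) = (+$246.84 billion) / 0.34 = +$726 billion.
Net ΔY = k(ΔG − c·ΔT) = (+$490.84 billion) / 0.34 ≈ +$1,444 billion.

+$1,444 billion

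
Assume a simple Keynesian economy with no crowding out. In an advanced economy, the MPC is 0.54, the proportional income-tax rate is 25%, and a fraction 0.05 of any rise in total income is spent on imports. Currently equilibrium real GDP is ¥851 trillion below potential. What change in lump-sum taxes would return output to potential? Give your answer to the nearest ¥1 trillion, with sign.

Spending multiplier = 1/(1 − c(1−t) + m) = 1/(1 − 0.54×0.75 + 0.05) = 1/0.645 ≈ 1.55.
Tax multiplier = −c·k = −0.54/0.645 ≈ −0.837. Need ΔY = +¥851 trillion, so ΔT = ΔY/(−c·k) = −(+¥851 trillion) × 0.645 / 0.54 ≈ −¥1,016 trillion.
The government should cut lump-sum taxes by ¥1,016 trillion.

−¥1,016 trillion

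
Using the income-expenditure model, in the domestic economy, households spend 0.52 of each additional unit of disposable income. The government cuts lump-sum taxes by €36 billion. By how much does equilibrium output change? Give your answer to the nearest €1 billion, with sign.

A lump-sum tax change of −€36 billion shifts disposable income by +€36 billion; first-round consumption changes by −c × ΔT = −0.52 × (−€36 billion) = +€18.72 billion.
Expenditure multiplier = 1/(1 − MPC) = 1/(1 − 0.52) = 1/0.48 ≈ 2.083.
The tax multiplier is −c × k ≈ −1.083, so ΔY = k × (−c·ΔT) = (+€18.72 billion) / 0.48 = +€39 billion.

+€39 billion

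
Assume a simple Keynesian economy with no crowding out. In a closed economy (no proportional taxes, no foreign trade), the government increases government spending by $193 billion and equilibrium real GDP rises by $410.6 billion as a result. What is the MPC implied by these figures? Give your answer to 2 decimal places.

0.53

Implied spending multiplier k = ΔY/ΔG = 410.6/193 ≈ 2.1275.
Since k = 1/(1 − MPC), MPC = 1 − 1/k = 1 − ΔG/ΔY = 1 − 193/410.6 ≈ 0.53.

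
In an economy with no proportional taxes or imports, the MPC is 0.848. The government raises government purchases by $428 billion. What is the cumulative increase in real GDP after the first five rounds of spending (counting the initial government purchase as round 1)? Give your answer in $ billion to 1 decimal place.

Round 1 adds ΔG = $428 billion; each later round is MPC = 0.848 times the previous.
After 5 rounds: 428 + 362.944 + 307.776512 + 260.994482176 + 221.323320885248 = ΔG·(1 − c^5)/(1 − c) = 428 × (1 − 0.438509757267968)/0.152 ≈ $1,581 billion.

$1,581.0 billion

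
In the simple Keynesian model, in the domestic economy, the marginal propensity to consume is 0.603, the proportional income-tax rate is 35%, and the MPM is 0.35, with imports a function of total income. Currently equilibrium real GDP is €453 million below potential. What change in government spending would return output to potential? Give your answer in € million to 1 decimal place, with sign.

Spending multiplier = 1/(1 − c(1−t) + m) = 1/(1 − 0.603×0.65 + 0.35) = 1/0.95805 ≈ 1.044.
Need ΔY = +€453 million, so ΔG = ΔY/k = (+€453 million) × 0.95805 ≈ +€434 million.
The government should increase government spending by €434 million.

+€434.0 million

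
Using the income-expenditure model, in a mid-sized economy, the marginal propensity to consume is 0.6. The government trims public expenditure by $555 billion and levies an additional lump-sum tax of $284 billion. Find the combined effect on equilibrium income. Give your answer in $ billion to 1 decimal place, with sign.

−$1,813.5 billion

Expenditure multiplier = 1/(1 − MPC) = 1/(1 − 0.6) = 1/0.4 = 2.5.
ΔG contributes k·ΔG = (−$555 billion) / 0.4 = −$1,387.5 billion.
ΔT of +$284 billion changes first-round spending by −c·ΔT = −$170.4 billion, contributing k·(−c·ΔT) = (−$170.4 billion) / 0.4 = −$426 billion.
Net ΔY = k(ΔG − c·ΔT) = (−$725.4 billion) / 0.4 = −$1,813.5 billion.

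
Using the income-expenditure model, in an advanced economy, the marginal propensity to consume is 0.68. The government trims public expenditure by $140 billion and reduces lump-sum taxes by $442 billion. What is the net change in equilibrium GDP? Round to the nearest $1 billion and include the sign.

+$502 billion

Expenditure multiplier = 1/(1 − MPC) = 1/(1 − 0.68) = 1/0.32 = 3.125.
ΔG contributes k·ΔG = (−$140 billion) / 0.32 = −$437.5 billion.
ΔT of −$442 billion changes first-round spending by −c·ΔT = +$300.56 billion, contributing k·(−c·ΔT) = (+$300.56 billion) / 0.32 ≈ +$939.3 billion.
Net ΔY = k(ΔG − c·ΔT) = (+$160.56 billion) / 0.32 ≈ +$502 billion.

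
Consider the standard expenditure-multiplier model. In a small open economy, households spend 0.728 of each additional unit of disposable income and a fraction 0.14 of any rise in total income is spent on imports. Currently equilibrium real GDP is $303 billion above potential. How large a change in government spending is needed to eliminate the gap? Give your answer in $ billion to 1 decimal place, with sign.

Spending multiplier = 1/(1 − c + m) = 1/(1 − 0.728 + 0.14) = 1/0.412 ≈ 2.427.
Need ΔY = −$303 billion, so ΔG = ΔY/k = (−$303 billion) × 0.412 ≈ −$124.8 billion.
The government should cut government spending by $124.8 billion.

−$124.8 billion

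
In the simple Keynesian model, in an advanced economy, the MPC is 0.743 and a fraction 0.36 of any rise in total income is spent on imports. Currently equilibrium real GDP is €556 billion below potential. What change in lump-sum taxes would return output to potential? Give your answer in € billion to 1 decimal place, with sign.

−€461.7 billion

Spending multiplier = 1/(1 − c + m) = 1/(1 − 0.743 + 0.36) = 1/0.617 ≈ 1.621.
Tax multiplier = −c·k = −0.743/0.617 ≈ −1.204. Need ΔY = +€556 billion, so ΔT = ΔY/(−c·k) = −(+€556 billion) × 0.617 / 0.743 ≈ −€461.7 billion.
The government should cut lump-sum taxes by €461.7 billion.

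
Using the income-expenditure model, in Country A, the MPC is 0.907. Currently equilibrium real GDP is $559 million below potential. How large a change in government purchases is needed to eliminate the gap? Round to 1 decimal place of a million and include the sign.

+$52.0 million

Spending multiplier = 1/(1 − MPC) = 1/(1 − 0.907) = 1/0.093 ≈ 10.753.
Need ΔY = +$559 million, so ΔG = ΔY/k = (+$559 million) × 0.093 ≈ +$52 million.
The government should increase government purchases by $52 million.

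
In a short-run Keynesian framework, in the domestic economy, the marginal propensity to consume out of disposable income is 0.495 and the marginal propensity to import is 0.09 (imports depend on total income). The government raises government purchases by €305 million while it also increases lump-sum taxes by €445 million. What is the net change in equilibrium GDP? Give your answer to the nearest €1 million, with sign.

Expenditure multiplier = 1/(1 − c + m) = 1/(1 − 0.495 + 0.09) = 1/0.595 ≈ 1.681.
ΔG contributes k·ΔG = (+€305 million) / 0.595 ≈ +€512.6 million.
ΔT of +€445 million changes first-round spending by −c·ΔT = −€220.275 million, contributing k·(−c·ΔT) = (−€220.275 million) / 0.595 ≈ −€370.2 million.
Net ΔY = k(ΔG − c·ΔT) = (+€84.725 million) / 0.595 ≈ +€142 million.

+€142 million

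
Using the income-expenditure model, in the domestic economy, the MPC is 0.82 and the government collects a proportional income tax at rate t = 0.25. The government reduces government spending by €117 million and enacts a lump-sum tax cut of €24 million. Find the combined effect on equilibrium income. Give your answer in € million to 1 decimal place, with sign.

−€252.8 million

Expenditure multiplier = 1/(1 − c(1−t)) = 1/(1 − 0.82×0.75) = 1/0.385 ≈ 2.597.
ΔG contributes k·ΔG = (−€117 million) / 0.385 ≈ −€303.9 million.
ΔT of −€24 million changes first-round spending by −c·ΔT = +€19.68 million, contributing k·(−c·ΔT) = (+€19.68 million) / 0.385 ≈ +€51.1 million.
Net ΔY = k(ΔG − c·ΔT) = (−€97.32 million) / 0.385 ≈ −€252.8 million.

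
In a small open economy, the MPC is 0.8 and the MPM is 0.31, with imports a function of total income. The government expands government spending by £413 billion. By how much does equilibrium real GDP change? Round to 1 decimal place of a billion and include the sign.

Government-spending multiplier = 1/(1 − c + m) = 1/(1 − 0.8 + 0.31) = 1/0.51 ≈ 1.961.
ΔY = k × ΔG = (+£413 billion) / 0.51 ≈ +£809.8 billion.

+£809.8 billion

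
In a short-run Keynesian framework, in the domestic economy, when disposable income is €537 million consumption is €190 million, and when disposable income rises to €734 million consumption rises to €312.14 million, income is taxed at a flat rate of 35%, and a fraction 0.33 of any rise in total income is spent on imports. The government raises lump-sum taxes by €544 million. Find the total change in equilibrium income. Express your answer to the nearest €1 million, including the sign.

MPC = ΔC/ΔYd = (312.14 − 190)/(734 − 537) = 122.14/197 = 0.62.
A lump-sum tax change of +€544 million shifts disposable income by −€544 million; first-round consumption changes by −c × ΔT = −0.62 × (+€544 million) = −€337.28 million.
Expenditure multiplier = 1/(1 − c(1−t) + m) = 1/(1 − 0.62×0.65 + 0.33) = 1/0.927 ≈ 1.079.
The tax multiplier is −c × k ≈ −0.669, so ΔY = k × (−c·ΔT) = (−€337.28 million) / 0.927 ≈ −€364 million.

−€364 million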